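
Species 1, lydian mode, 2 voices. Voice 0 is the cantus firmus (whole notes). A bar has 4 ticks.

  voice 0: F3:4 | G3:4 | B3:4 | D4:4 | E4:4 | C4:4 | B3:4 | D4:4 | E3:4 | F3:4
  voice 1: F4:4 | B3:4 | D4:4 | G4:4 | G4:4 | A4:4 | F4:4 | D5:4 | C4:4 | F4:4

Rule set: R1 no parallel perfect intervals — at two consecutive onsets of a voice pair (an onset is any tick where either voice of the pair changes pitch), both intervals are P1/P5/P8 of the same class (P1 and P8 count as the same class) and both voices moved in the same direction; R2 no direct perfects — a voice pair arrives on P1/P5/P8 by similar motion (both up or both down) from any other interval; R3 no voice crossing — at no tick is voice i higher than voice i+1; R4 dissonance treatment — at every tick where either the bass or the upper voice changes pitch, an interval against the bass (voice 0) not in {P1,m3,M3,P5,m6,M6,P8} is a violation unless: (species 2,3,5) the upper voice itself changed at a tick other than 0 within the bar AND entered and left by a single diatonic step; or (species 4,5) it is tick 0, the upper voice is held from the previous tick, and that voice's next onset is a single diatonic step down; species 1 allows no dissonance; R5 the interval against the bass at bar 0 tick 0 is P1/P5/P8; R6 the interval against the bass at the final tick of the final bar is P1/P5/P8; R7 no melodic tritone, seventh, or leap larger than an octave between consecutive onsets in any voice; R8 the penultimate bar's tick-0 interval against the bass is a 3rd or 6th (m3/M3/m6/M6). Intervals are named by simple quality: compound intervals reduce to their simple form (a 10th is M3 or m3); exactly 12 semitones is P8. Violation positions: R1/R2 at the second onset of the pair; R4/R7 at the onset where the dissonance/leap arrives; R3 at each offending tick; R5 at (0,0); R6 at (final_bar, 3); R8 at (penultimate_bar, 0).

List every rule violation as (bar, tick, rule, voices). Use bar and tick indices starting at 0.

bar 0: v0=F3 v1=F4 downbeat P8
bar 1: v0=G3 v1=B3 downbeat M3
bar 2: v0=B3 v1=D4 downbeat m3
bar 3: v0=D4 v1=G4 downbeat P4
bar 4: v0=E4 v1=G4 downbeat m3
bar 5: v0=C4 v1=A4 downbeat M6
bar 6: v0=B3 v1=F4 downbeat TT
bar 7: v0=D4 v1=D5 downbeat P8
bar 8: v0=E3 v1=C4 downbeat m6
bar 9: v0=F3 v1=F4 downbeat P8
  -> R7 @ bar 1 tick 0 v(1,): F4->B3 leap 6st
  -> R4 @ bar 3 tick 0 v(0, 1): D4/G4 P4 untreated
  -> R4 @ bar 6 tick 0 v(0, 1): B3/F4 TT untreated
  -> R2 @ bar 7 tick 0 v(0, 1): B3/F4 TT -> D4/D5 P8 similar
  -> R7 @ bar 8 tick 0 v(0,): D4->E3 leap 10st
  -> R7 @ bar 8 tick 0 v(1,): D5->C4 leap 14st
  -> R2 @ bar 9 tick 0 v(0, 1): E3/C4 m6 -> F3/F4 P8 similar

(1, 0, R7, (1,))
(3, 0, R4, (0, 1))
(6, 0, R4, (0, 1))
(7, 0, R2, (0, 1))
(8, 0, R7, (0,))
(8, 0, R7, (1,))
(9, 0, R2, (0, 1))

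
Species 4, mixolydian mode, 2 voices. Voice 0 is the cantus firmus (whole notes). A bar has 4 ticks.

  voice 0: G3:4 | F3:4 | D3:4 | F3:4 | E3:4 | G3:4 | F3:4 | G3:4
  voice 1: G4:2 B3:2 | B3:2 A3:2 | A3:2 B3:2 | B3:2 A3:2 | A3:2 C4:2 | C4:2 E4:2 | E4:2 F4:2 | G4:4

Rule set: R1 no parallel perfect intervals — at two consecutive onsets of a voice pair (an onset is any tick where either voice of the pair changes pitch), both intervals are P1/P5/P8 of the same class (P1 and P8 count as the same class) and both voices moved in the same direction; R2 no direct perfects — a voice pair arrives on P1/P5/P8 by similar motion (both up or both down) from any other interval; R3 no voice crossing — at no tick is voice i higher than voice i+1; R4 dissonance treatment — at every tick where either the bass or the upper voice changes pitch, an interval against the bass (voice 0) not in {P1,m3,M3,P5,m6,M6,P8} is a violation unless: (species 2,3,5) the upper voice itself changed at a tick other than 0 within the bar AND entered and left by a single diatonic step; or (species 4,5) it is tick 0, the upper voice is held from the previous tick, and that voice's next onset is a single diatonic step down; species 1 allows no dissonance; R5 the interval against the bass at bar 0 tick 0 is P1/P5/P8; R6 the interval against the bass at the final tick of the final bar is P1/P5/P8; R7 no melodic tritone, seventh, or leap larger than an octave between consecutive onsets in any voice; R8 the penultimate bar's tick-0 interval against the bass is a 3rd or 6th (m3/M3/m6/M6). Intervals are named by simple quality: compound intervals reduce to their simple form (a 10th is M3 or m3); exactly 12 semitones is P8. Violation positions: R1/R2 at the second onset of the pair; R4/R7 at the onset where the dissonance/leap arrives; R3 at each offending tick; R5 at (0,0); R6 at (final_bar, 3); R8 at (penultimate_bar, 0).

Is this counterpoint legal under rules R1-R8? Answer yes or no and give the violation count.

bar 0: v0=G3 v1=G4 (P8)
bar 1: v0=F3 v1=B3 (TT)
bar 2: v0=D3 v1=A3 (P5)
bar 3: v0=F3 v1=B3 (TT)
bar 4: v0=E3 v1=A3 (P4)
bar 5: v0=G3 v1=C4 (P4)
bar 6: v0=F3 v1=E4 (M7)
bar 7: v0=G3 v1=G4 (P8)
  R4 @ bar4.0: E3/A3 P4 untreated
  R4 @ bar5.0: G3/C4 P4 untreated
  R4 @ bar6.0: F3/E4 M7 untreated
  R8 @ bar6.0: penult M7 not 3rd/6th
  R1 @ bar7.0: F3/F4 P8 -> G3/G4 P8 similar

No (5 violations)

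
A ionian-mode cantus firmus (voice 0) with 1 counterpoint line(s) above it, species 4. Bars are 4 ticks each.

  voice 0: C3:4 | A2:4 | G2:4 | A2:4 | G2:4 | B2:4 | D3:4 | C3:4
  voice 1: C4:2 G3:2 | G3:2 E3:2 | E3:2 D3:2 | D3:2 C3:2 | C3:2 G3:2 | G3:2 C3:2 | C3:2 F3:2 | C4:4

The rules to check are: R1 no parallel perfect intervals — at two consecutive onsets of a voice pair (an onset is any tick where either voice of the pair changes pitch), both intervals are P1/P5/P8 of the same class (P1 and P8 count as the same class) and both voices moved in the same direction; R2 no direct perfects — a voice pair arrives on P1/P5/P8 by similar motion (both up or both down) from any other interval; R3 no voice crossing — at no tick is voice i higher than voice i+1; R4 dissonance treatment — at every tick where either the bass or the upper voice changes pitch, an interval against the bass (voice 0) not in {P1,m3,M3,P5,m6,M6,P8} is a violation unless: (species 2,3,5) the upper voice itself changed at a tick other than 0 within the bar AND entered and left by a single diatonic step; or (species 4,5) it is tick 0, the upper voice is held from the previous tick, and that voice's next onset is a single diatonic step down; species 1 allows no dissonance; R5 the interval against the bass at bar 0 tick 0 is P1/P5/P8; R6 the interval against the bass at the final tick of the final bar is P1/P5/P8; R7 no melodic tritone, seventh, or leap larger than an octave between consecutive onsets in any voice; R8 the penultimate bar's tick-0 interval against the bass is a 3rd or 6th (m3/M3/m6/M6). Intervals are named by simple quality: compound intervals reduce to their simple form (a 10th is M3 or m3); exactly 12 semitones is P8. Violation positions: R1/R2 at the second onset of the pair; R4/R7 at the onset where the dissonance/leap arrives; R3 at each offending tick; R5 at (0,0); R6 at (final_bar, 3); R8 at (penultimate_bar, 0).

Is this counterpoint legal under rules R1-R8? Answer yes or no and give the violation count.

bar 0: v0=C3 v1=C4 (P8)
bar 1: v0=A2 v1=G3 (m7)
bar 2: v0=G2 v1=E3 (M6)
bar 3: v0=A2 v1=D3 (P4)
bar 4: v0=G2 v1=C3 (P4)
bar 5: v0=B2 v1=G3 (m6)
bar 6: v0=D3 v1=C3 (M2)
bar 7: v0=C3 v1=C4 (P8)
  R4 @ bar1.0: A2/G3 m7 untreated
  R4 @ bar4.0: G2/C3 P4 untreated
  R4 @ bar5.2: B2/C3 m2 untreated
  R3 @ bar6.0: D3 above C3
  R4 @ bar6.0: D3/C3 M2 untreated
  R8 @ bar6.0: penult M2 not 3rd/6th
  R3 @ bar6.1: D3 above C3

No (7 violations)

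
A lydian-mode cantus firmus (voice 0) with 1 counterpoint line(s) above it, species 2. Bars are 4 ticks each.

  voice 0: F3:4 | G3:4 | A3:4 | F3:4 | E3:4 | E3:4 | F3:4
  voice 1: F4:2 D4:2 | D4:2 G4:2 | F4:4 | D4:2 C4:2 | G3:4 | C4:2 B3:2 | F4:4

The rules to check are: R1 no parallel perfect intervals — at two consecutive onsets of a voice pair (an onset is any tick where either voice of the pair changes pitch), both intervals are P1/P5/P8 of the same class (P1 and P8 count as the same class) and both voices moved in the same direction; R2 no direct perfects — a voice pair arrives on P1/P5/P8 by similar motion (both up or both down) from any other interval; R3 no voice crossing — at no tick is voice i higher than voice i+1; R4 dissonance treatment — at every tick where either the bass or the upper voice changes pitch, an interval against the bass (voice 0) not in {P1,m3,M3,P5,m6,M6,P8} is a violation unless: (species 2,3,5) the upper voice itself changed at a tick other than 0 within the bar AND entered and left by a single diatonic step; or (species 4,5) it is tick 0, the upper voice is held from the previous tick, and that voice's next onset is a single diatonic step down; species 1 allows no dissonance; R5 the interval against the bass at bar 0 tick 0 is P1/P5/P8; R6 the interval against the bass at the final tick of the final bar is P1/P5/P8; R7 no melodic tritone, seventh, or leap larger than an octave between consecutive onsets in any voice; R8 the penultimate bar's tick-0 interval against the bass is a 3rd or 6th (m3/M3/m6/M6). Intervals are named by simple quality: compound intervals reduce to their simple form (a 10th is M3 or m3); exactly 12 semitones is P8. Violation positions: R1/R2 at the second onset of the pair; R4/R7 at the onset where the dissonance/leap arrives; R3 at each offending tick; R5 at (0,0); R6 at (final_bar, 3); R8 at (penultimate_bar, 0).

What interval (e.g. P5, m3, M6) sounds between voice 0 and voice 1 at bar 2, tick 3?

m6

voice 0=A3 voice 1=F4 -> m6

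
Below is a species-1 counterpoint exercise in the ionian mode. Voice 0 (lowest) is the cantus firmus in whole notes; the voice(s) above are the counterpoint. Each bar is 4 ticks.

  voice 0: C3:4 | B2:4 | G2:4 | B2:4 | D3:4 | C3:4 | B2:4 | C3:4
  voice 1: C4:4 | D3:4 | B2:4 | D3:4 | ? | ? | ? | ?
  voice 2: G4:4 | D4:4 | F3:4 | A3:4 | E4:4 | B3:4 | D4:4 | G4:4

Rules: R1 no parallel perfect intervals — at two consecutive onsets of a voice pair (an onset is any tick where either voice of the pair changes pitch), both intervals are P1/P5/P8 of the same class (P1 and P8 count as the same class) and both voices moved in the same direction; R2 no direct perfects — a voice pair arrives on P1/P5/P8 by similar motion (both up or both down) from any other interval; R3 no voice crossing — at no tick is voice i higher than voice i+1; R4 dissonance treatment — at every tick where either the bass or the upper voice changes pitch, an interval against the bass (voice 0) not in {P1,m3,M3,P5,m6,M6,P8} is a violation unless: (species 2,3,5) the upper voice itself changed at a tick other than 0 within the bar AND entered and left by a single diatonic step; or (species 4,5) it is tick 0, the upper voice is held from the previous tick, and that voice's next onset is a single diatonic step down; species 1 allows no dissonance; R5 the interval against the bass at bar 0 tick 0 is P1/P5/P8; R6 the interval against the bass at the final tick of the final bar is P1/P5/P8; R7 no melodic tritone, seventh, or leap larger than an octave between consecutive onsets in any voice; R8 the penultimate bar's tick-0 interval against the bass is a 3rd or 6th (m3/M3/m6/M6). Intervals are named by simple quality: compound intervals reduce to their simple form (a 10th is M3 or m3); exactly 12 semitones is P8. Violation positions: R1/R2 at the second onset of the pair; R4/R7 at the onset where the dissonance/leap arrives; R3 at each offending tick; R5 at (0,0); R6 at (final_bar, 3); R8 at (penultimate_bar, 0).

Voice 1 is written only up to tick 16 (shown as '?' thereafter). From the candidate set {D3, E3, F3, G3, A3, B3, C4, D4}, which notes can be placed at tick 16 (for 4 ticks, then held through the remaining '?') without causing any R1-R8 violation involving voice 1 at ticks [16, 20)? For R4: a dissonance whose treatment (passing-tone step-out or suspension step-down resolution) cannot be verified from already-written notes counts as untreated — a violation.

D3: legal
E3: violates R2,R4
F3: legal
G3: violates R4
A3: violates R1,R2
B3: legal
C4: violates R4,R7
D4: violates R2

{B3, D3, F3}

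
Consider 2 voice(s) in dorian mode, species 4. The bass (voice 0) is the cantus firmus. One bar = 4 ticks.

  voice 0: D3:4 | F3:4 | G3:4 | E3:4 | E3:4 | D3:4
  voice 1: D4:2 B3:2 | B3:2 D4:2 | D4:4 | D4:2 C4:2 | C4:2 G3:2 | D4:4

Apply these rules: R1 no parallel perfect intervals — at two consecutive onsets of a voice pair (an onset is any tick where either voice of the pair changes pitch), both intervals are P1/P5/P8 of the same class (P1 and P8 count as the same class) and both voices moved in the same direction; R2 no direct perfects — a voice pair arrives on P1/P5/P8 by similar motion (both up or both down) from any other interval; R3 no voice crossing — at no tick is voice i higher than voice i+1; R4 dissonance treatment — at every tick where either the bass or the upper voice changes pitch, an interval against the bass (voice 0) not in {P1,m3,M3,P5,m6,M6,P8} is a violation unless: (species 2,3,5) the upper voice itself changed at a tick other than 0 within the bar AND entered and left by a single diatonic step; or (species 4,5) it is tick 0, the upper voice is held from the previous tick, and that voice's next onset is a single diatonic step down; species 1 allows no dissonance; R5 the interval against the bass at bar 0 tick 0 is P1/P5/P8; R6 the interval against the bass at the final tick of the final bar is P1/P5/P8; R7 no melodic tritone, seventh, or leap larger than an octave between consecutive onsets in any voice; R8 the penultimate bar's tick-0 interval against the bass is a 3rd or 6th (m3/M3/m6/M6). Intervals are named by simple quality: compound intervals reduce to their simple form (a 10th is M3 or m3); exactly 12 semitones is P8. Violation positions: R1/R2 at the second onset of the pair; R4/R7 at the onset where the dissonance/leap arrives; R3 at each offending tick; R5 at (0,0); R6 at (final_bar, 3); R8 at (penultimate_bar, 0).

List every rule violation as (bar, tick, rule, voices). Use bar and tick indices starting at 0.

(1, 0, R4, (0, 1))

bar 0: v0=D3 v1=D4 downbeat P8
bar 1: v0=F3 v1=B3 downbeat TT
bar 2: v0=G3 v1=D4 downbeat P5
bar 3: v0=E3 v1=D4 downbeat m7
bar 4: v0=E3 v1=C4 downbeat m6
bar 5: v0=D3 v1=D4 downbeat P8
  -> R4 @ bar 1 tick 0 v(0, 1): F3/B3 TT untreated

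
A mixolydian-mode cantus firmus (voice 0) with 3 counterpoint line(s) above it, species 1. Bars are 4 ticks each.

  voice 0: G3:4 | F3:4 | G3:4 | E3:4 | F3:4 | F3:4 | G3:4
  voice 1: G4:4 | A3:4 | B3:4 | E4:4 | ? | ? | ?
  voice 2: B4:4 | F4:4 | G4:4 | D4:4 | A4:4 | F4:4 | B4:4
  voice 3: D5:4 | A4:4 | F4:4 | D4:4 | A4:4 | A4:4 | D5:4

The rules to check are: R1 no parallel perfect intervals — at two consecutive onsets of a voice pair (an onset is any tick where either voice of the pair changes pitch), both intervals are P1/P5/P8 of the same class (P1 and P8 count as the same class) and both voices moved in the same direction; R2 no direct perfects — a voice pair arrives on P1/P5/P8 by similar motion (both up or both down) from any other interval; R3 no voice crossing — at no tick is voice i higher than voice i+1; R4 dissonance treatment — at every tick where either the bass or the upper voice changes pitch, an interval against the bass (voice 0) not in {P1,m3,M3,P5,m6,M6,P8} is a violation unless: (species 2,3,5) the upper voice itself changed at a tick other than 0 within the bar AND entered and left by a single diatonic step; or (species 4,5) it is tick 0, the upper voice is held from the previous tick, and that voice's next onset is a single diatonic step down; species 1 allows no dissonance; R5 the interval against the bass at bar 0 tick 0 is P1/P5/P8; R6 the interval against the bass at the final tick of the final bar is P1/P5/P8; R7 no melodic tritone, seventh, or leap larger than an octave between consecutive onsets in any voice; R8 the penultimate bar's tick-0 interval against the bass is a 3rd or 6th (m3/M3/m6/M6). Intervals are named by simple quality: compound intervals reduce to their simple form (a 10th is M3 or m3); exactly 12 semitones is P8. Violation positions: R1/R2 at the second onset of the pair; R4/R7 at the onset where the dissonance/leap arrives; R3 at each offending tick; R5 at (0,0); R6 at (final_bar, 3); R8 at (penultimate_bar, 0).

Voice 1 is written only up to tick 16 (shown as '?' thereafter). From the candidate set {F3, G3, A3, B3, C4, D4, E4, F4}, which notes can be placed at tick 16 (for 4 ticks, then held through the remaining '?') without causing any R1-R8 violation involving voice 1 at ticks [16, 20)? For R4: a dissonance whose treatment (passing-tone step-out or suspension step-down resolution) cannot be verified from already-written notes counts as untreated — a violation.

F3: violates R7
G3: violates R4
A3: legal
B3: violates R4
C4: legal
D4: legal
E4: violates R4
F4: violates R1

{A3, C4, D4}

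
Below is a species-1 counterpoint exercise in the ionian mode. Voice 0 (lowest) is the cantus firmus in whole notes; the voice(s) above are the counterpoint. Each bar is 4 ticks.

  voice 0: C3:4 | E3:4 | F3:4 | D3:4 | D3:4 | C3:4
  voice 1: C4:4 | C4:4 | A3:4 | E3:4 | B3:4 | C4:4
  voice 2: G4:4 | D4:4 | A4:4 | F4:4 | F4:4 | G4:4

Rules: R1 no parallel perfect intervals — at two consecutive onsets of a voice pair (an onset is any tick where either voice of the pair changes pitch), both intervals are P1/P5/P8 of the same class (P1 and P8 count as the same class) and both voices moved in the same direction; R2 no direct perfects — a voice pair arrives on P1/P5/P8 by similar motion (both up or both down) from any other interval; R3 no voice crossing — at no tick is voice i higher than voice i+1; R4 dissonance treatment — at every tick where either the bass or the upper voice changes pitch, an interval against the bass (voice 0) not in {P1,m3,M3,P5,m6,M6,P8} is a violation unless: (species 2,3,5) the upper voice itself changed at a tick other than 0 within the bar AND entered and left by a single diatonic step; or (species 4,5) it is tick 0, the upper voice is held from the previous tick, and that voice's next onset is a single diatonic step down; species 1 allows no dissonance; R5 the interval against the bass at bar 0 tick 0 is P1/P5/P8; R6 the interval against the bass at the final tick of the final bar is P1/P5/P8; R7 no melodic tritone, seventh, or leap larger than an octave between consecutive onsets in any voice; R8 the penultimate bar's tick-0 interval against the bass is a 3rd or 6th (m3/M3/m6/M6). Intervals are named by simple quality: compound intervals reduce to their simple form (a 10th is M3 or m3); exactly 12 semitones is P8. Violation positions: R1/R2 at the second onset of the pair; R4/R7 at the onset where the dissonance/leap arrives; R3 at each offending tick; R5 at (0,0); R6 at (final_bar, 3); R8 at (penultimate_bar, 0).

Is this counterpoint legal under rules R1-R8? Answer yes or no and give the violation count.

bar 0: v0=C3 v1=C4 v2=G4 (P5)
bar 1: v0=E3 v1=C4 v2=D4 (m7)
bar 2: v0=F3 v1=A3 v2=A4 (M3)
bar 3: v0=D3 v1=E3 v2=F4 (m3)
bar 4: v0=D3 v1=B3 v2=F4 (m3)
bar 5: v0=C3 v1=C4 v2=G4 (P5)
  R4 @ bar1.0: E3/D4 m7 untreated
  R4 @ bar3.0: D3/E3 M2 untreated
  R2 @ bar5.0: B3/F4 TT -> C4/G4 P5 similar

No (3 violations)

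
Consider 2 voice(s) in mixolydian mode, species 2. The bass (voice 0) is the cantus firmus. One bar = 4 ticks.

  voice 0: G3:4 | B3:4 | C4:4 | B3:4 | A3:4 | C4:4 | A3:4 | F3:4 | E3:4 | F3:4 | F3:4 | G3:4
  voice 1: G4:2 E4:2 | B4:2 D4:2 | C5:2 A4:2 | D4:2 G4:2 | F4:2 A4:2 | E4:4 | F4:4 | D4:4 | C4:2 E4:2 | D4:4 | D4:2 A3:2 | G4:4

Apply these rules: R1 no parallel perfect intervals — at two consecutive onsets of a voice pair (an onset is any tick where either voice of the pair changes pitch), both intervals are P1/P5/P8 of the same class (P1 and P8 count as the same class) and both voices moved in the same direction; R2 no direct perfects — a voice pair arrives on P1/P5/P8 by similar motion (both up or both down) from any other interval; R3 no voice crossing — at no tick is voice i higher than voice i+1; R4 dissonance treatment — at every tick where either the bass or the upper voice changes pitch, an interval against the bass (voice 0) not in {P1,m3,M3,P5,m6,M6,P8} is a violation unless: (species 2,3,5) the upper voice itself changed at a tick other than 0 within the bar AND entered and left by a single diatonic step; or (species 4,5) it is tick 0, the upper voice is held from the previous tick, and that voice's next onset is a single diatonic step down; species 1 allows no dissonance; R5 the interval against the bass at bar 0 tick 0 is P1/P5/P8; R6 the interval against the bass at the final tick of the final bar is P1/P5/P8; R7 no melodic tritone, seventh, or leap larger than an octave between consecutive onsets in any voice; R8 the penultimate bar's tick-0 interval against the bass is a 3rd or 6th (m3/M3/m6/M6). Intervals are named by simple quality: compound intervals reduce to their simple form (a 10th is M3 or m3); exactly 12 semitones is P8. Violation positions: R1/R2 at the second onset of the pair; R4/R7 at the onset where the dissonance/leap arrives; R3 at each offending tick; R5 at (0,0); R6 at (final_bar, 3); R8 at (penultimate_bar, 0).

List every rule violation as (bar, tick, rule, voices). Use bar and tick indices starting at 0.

(1, 0, R2, (0, 1))
(2, 0, R2, (0, 1))
(2, 0, R7, (1,))
(11, 0, R2, (0, 1))
(11, 0, R7, (1,))

bar 0: v0=G3 v1=G4 downbeat P8
bar 1: v0=B3 v1=B4 downbeat P8
bar 2: v0=C4 v1=C5 downbeat P8
bar 3: v0=B3 v1=D4 downbeat m3
bar 4: v0=A3 v1=F4 downbeat m6
bar 5: v0=C4 v1=E4 downbeat M3
bar 6: v0=A3 v1=F4 downbeat m6
bar 7: v0=F3 v1=D4 downbeat M6
bar 8: v0=E3 v1=C4 downbeat m6
bar 9: v0=F3 v1=D4 downbeat M6
bar 10: v0=F3 v1=D4 downbeat M6
bar 11: v0=G3 v1=G4 downbeat P8
  -> R2 @ bar 1 tick 0 v(0, 1): G3/E4 M6 -> B3/B4 P8 similar
  -> R2 @ bar 2 tick 0 v(0, 1): B3/D4 m3 -> C4/C5 P8 similar
  -> R7 @ bar 2 tick 0 v(1,): D4->C5 leap 10st
  -> R2 @ bar 11 tick 0 v(0, 1): F3/A3 M3 -> G3/G4 P8 similar
  -> R7 @ bar 11 tick 0 v(1,): A3->G4 leap 10st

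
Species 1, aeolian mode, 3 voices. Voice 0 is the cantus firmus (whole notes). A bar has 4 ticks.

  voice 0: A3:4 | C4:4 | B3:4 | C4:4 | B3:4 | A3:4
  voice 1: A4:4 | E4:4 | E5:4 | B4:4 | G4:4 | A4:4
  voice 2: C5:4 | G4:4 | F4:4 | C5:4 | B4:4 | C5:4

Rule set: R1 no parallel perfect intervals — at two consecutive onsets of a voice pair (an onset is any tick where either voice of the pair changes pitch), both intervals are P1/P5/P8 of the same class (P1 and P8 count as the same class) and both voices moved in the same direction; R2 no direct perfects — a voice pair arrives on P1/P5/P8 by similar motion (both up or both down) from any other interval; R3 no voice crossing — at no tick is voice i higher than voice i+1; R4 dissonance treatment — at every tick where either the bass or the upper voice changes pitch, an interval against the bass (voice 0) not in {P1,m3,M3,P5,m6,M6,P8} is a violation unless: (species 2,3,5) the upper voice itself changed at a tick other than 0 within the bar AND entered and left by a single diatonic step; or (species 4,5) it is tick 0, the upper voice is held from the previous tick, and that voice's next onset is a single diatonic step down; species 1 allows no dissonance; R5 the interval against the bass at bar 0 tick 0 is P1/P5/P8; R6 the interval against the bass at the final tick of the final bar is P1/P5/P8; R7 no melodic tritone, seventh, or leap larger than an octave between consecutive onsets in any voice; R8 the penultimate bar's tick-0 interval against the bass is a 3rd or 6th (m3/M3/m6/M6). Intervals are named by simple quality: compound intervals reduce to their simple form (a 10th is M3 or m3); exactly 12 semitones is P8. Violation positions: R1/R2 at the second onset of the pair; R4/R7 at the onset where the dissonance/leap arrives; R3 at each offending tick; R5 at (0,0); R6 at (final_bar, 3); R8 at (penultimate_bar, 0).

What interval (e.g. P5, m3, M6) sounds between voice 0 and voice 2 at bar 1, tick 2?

voice 0=C4 voice 2=G4 -> P5

P5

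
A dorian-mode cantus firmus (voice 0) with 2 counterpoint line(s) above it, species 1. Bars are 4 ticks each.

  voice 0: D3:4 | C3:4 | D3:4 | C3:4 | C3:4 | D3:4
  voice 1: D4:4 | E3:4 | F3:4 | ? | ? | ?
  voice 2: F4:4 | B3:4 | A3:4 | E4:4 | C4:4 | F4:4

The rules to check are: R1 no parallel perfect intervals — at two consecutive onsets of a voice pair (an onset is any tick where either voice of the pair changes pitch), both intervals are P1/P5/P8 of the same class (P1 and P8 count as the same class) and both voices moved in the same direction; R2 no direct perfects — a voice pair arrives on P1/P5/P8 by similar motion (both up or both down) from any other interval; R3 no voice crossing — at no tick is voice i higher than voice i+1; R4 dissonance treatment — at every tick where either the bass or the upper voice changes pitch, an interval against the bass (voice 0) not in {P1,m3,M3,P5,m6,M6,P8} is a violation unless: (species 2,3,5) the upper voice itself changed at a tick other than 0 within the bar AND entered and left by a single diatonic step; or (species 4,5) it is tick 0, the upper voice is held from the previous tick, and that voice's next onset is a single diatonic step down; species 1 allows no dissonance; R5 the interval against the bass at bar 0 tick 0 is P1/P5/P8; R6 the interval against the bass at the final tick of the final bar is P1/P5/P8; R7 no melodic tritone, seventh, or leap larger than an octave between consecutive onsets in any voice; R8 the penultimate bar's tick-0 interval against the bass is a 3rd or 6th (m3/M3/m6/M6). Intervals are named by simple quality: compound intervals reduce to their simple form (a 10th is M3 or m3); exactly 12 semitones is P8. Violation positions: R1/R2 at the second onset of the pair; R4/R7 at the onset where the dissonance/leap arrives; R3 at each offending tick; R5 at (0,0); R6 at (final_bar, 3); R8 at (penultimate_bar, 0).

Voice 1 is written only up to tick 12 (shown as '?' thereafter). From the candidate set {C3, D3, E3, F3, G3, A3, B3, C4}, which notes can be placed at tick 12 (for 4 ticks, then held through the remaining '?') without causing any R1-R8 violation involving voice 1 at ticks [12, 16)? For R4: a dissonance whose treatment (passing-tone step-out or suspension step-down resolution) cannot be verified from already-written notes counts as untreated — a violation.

C3: violates R2
D3: violates R4
E3: legal
F3: violates R4
G3: legal
A3: violates R2
B3: violates R4,R7
C4: legal

{C4, E3, G3}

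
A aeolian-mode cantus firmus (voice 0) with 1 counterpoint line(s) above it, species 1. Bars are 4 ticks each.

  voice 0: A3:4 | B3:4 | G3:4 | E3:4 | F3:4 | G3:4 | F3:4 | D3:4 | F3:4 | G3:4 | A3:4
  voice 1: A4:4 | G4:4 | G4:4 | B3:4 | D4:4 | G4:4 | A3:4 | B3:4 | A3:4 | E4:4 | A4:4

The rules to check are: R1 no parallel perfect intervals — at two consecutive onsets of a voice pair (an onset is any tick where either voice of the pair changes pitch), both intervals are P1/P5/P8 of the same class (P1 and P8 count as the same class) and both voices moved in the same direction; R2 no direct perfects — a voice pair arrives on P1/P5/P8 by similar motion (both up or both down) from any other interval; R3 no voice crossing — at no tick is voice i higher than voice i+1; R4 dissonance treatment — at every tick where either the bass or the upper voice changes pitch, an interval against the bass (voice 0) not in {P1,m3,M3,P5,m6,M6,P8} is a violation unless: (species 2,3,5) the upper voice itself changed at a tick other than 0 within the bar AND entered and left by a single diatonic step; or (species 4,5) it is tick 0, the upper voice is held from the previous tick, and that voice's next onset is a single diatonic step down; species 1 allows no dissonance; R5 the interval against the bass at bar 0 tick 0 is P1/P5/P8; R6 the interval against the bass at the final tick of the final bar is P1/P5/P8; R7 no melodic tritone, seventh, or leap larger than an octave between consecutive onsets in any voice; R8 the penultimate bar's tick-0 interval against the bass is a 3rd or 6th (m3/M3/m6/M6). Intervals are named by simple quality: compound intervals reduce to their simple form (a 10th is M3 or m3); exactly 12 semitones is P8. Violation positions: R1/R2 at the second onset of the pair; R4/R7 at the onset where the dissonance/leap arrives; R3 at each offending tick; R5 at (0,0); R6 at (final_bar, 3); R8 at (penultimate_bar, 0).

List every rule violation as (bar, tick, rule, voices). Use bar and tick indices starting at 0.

(3, 0, R2, (0, 1))
(5, 0, R2, (0, 1))
(6, 0, R7, (1,))
(10, 0, R2, (0, 1))

bar 0: v0=A3 v1=A4 downbeat P8
bar 1: v0=B3 v1=G4 downbeat m6
bar 2: v0=G3 v1=G4 downbeat P8
bar 3: v0=E3 v1=B3 downbeat P5
bar 4: v0=F3 v1=D4 downbeat M6
bar 5: v0=G3 v1=G4 downbeat P8
bar 6: v0=F3 v1=A3 downbeat M3
bar 7: v0=D3 v1=B3 downbeat M6
bar 8: v0=F3 v1=A3 downbeat M3
bar 9: v0=G3 v1=E4 downbeat M6
bar 10: v0=A3 v1=A4 downbeat P8
  -> R2 @ bar 3 tick 0 v(0, 1): G3/G4 P8 -> E3/B3 P5 similar
  -> R2 @ bar 5 tick 0 v(0, 1): F3/D4 M6 -> G3/G4 P8 similar
  -> R7 @ bar 6 tick 0 v(1,): G4->A3 leap 10st
  -> R2 @ bar 10 tick 0 v(0, 1): G3/E4 M6 -> A3/A4 P8 similar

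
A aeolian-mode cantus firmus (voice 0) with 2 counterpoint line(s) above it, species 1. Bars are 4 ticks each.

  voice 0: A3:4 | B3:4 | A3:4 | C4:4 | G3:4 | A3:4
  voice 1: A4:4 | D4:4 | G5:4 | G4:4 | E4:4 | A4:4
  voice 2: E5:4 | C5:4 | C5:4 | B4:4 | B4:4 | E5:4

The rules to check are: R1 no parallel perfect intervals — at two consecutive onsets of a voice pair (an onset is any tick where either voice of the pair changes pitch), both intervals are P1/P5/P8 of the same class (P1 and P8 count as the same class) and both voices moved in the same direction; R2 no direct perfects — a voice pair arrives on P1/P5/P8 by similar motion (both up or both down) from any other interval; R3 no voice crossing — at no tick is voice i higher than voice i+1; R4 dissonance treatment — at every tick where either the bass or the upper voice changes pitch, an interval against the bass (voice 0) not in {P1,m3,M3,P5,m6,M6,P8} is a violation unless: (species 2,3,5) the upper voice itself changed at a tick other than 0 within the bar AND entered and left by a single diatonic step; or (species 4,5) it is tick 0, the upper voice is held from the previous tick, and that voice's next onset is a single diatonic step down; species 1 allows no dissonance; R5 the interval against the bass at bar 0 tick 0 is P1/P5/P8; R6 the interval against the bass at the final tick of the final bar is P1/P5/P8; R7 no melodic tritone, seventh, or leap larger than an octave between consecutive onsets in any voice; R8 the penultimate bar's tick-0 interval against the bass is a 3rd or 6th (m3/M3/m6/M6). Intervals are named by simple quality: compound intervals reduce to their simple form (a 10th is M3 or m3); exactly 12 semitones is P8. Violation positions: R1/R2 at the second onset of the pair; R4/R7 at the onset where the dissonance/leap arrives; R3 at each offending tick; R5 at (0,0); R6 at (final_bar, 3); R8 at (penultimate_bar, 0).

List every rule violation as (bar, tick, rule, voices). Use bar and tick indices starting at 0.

bar 0: v0=A3 v1=A4 v2=E5 downbeat P5
bar 1: v0=B3 v1=D4 v2=C5 downbeat m2
bar 2: v0=A3 v1=G5 v2=C5 downbeat m3
bar 3: v0=C4 v1=G4 v2=B4 downbeat M7
bar 4: v0=G3 v1=E4 v2=B4 downbeat M3
bar 5: v0=A3 v1=A4 v2=E5 downbeat P5
  -> R4 @ bar 1 tick 0 v(0, 2): B3/C5 m2 untreated
  -> R3 @ bar 2 tick 0 v(1, 2): G5 above C5
  -> R4 @ bar 2 tick 0 v(0, 1): A3/G5 m7 untreated
  -> R7 @ bar 2 tick 0 v(1,): D4->G5 leap 17st
  -> R3 @ bar 2 tick 1 v(1, 2): G5 above C5
  -> R3 @ bar 2 tick 2 v(1, 2): G5 above C5
  -> R3 @ bar 2 tick 3 v(1, 2): G5 above C5
  -> R4 @ bar 3 tick 0 v(0, 2): C4/B4 M7 untreated
  -> R1 @ bar 5 tick 0 v(1, 2): E4/B4 P5 -> A4/E5 P5 similar
  -> R2 @ bar 5 tick 0 v(0, 1): G3/E4 M6 -> A3/A4 P8 similar
  -> R2 @ bar 5 tick 0 v(0, 2): G3/B4 M3 -> A3/E5 P5 similar

(1, 0, R4, (0, 2))
(2, 0, R3, (1, 2))
(2, 0, R4, (0, 1))
(2, 0, R7, (1,))
(2, 1, R3, (1, 2))
(2, 2, R3, (1, 2))
(2, 3, R3, (1, 2))
(3, 0, R4, (0, 2))
(5, 0, R1, (1, 2))
(5, 0, R2, (0, 1))
(5, 0, R2, (0, 2))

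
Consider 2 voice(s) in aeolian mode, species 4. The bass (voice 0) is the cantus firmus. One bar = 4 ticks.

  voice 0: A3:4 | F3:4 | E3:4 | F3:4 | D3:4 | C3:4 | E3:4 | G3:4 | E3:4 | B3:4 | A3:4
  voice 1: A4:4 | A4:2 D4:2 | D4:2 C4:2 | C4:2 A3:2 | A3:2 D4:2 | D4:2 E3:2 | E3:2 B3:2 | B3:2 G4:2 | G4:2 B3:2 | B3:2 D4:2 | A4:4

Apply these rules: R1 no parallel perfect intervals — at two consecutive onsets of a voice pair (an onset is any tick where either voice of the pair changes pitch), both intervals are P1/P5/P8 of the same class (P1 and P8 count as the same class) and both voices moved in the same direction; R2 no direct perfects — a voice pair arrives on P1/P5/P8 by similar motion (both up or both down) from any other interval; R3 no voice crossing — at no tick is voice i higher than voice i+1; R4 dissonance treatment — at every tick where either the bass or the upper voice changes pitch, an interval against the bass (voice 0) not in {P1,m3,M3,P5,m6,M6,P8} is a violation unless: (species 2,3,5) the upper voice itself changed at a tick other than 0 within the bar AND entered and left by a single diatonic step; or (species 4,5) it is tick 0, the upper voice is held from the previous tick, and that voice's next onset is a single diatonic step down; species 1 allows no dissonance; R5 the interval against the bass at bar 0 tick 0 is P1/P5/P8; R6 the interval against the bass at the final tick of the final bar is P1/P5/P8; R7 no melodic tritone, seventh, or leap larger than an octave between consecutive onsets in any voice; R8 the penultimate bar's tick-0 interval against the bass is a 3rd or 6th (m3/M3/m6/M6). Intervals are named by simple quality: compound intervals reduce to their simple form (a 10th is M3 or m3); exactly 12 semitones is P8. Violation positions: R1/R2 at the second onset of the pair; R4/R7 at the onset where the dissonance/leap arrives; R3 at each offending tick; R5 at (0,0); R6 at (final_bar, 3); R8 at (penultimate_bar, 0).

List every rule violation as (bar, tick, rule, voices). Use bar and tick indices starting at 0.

(5, 0, R4, (0, 1))
(5, 2, R7, (1,))
(9, 0, R8, (0, 1))

bar 0: v0=A3 v1=A4 downbeat P8
bar 1: v0=F3 v1=A4 downbeat M3
bar 2: v0=E3 v1=D4 downbeat m7
bar 3: v0=F3 v1=C4 downbeat P5
bar 4: v0=D3 v1=A3 downbeat P5
bar 5: v0=C3 v1=D4 downbeat M2
bar 6: v0=E3 v1=E3 downbeat P1
bar 7: v0=G3 v1=B3 downbeat M3
bar 8: v0=E3 v1=G4 downbeat m3
bar 9: v0=B3 v1=B3 downbeat P1
bar 10: v0=A3 v1=A4 downbeat P8
  -> R4 @ bar 5 tick 0 v(0, 1): C3/D4 M2 untreated
  -> R7 @ bar 5 tick 2 v(1,): D4->E3 leap 10st
  -> R8 @ bar 9 tick 0 v(0, 1): penult P1 not 3rd/6th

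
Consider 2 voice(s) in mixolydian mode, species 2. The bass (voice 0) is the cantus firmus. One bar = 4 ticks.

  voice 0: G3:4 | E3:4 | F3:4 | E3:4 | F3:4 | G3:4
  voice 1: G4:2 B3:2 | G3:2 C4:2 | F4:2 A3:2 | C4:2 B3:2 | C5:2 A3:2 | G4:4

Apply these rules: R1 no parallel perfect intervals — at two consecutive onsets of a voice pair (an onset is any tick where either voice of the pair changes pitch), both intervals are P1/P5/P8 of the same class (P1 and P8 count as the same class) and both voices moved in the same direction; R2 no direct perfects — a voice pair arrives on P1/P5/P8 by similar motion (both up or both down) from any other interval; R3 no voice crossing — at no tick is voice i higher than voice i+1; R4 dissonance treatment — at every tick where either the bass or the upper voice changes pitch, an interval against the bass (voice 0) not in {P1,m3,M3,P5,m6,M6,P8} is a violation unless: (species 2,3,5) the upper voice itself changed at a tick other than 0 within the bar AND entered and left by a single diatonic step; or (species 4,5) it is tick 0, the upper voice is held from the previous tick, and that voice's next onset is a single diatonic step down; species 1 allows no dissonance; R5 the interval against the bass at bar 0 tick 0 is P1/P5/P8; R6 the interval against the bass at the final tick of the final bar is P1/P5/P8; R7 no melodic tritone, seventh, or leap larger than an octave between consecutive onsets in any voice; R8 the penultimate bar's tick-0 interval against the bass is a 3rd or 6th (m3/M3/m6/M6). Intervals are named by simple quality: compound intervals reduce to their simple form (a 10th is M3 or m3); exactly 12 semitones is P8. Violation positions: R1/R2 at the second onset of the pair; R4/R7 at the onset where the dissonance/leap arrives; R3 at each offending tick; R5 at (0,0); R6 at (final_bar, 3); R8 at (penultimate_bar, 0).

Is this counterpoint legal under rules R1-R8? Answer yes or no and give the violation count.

bar 0: v0=G3 v1=G4 (P8)
bar 1: v0=E3 v1=G3 (m3)
bar 2: v0=F3 v1=F4 (P8)
bar 3: v0=E3 v1=C4 (m6)
bar 4: v0=F3 v1=C5 (P5)
bar 5: v0=G3 v1=G4 (P8)
  R2 @ bar2.0: E3/C4 m6 -> F3/F4 P8 similar
  R1 @ bar4.0: E3/B3 P5 -> F3/C5 P5 similar
  R7 @ bar4.0: B3->C5 leap 13st
  R8 @ bar4.0: penult P5 not 3rd/6th
  R7 @ bar4.2: C5->A3 leap 15st
  R2 @ bar5.0: F3/A3 M3 -> G3/G4 P8 similar
  R7 @ bar5.0: A3->G4 leap 10st

No (7 violations)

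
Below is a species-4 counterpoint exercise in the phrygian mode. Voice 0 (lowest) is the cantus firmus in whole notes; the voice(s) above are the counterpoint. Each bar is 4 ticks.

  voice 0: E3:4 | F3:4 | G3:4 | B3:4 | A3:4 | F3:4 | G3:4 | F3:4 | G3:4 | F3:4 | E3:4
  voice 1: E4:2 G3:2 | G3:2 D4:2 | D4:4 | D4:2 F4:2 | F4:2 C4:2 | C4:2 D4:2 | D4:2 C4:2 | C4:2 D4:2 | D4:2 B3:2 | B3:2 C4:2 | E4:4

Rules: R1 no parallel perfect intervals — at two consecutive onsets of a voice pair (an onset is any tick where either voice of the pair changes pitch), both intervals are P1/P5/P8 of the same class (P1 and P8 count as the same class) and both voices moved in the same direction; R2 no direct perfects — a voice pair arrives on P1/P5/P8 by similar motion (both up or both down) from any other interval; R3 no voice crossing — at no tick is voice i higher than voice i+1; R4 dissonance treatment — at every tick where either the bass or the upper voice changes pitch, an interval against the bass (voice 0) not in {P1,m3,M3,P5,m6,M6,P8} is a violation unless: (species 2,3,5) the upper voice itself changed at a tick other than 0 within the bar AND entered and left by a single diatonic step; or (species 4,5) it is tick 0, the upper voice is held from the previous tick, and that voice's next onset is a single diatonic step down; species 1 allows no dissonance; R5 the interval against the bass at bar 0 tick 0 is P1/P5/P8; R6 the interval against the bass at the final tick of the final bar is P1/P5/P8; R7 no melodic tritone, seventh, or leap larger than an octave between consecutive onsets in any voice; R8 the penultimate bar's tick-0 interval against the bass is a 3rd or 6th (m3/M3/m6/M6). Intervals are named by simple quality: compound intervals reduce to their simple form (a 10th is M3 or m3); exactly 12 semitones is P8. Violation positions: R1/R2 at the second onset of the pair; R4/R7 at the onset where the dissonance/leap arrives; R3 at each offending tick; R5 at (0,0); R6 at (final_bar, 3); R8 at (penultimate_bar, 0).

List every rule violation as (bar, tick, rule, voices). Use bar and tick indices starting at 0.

bar 0: v0=E3 v1=E4 downbeat P8
bar 1: v0=F3 v1=G3 downbeat M2
bar 2: v0=G3 v1=D4 downbeat P5
bar 3: v0=B3 v1=D4 downbeat m3
bar 4: v0=A3 v1=F4 downbeat m6
bar 5: v0=F3 v1=C4 downbeat P5
bar 6: v0=G3 v1=D4 downbeat P5
bar 7: v0=F3 v1=C4 downbeat P5
bar 8: v0=G3 v1=D4 downbeat P5
bar 9: v0=F3 v1=B3 downbeat TT
bar 10: v0=E3 v1=E4 downbeat P8
  -> R4 @ bar 1 tick 0 v(0, 1): F3/G3 M2 untreated
  -> R4 @ bar 3 tick 2 v(0, 1): B3/F4 TT untreated
  -> R4 @ bar 6 tick 2 v(0, 1): G3/C4 P4 untreated
  -> R4 @ bar 9 tick 0 v(0, 1): F3/B3 TT untreated
  -> R8 @ bar 9 tick 0 v(0, 1): penult TT not 3rd/6th

(1, 0, R4, (0, 1))
(3, 2, R4, (0, 1))
(6, 2, R4, (0, 1))
(9, 0, R4, (0, 1))
(9, 0, R8, (0, 1))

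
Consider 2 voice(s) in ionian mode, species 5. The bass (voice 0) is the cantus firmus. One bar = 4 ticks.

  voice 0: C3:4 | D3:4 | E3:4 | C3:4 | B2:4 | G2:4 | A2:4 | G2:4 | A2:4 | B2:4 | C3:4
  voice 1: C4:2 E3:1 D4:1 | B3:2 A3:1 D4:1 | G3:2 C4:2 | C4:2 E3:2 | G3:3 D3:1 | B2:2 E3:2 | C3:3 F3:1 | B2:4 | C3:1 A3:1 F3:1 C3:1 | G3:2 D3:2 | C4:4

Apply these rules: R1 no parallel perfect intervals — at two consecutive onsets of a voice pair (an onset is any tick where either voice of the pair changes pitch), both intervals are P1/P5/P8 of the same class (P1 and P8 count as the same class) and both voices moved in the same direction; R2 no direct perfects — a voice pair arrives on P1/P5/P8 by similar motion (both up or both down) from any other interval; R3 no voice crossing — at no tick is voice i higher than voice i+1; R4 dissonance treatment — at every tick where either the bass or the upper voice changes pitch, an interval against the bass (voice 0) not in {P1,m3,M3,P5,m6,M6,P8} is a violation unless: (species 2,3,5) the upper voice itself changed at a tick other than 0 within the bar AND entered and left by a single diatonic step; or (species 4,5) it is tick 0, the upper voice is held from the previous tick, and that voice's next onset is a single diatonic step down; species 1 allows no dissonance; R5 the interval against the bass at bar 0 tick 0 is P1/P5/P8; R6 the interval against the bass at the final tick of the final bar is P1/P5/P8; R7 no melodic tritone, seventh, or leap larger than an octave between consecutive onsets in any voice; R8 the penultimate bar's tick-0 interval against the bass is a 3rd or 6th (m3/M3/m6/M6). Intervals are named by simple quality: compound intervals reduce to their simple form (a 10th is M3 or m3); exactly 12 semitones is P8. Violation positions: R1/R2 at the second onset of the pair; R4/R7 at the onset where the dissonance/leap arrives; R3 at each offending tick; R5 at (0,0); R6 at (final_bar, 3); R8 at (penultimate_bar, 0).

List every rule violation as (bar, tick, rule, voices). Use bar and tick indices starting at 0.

bar 0: v0=C3 v1=C4 downbeat P8
bar 1: v0=D3 v1=B3 downbeat M6
bar 2: v0=E3 v1=G3 downbeat m3
bar 3: v0=C3 v1=C4 downbeat P8
bar 4: v0=B2 v1=G3 downbeat m6
bar 5: v0=G2 v1=B2 downbeat M3
bar 6: v0=A2 v1=C3 downbeat m3
bar 7: v0=G2 v1=B2 downbeat M3
bar 8: v0=A2 v1=C3 downbeat m3
bar 9: v0=B2 v1=G3 downbeat m6
bar 10: v0=C3 v1=C4 downbeat P8
  -> R4 @ bar 0 tick 3 v(0, 1): C3/D4 M2 untreated
  -> R7 @ bar 0 tick 3 v(1,): E3->D4 leap 10st
  -> R7 @ bar 7 tick 0 v(1,): F3->B2 leap 6st
  -> R2 @ bar 10 tick 0 v(0, 1): B2/D3 m3 -> C3/C4 P8 similar
  -> R7 @ bar 10 tick 0 v(1,): D3->C4 leap 10st

(0, 3, R4, (0, 1))
(0, 3, R7, (1,))
(7, 0, R7, (1,))
(10, 0, R2, (0, 1))
(10, 0, R7, (1,))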